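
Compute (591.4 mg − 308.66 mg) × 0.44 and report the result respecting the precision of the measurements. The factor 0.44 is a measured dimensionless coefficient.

591.4 mg − 308.66 mg = 282.74 mg; the difference is limited to 1 decimal place (4 s.f.).
Carrying full precision, 282.74 × 0.44 = 124.4056 mg; 0.44 has 2 s.f., so the result keeps min(4, 2) = 2 s.f.
Rounded to 2 significant figures: 1.2 × 10² mg.

1.2 × 10² mg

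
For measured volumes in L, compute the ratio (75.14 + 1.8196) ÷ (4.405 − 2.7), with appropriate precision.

75.14 + 1.8196 = 76.9596, limited to 2 d.p. → 4 s.f.; 4.405 − 2.7 = 1.705, limited to 1 d.p. → 2 s.f.
Carrying full precision, 76.9596 ÷ 1.705 = 45.1375953079…; keep min(4, 2) = 2 s.f.
Rounded to 2 significant figures: 45.

45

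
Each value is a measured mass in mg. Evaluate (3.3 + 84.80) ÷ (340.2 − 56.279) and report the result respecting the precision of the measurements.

0.310

3.3 + 84.80 = 88.10, limited to 1 d.p. → 3 s.f.; 340.2 − 56.279 = 283.921, limited to 1 d.p. → 4 s.f.
Carrying full precision, 88.10 ÷ 283.921 = 0.310297582778…; keep min(3, 4) = 3 s.f.
Rounded to 3 significant figures: 0.310.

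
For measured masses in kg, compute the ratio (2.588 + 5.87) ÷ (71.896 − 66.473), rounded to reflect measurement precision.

1.56

2.588 + 5.87 = 8.458, limited to 2 d.p. → 3 s.f.; 71.896 − 66.473 = 5.423, limited to 3 d.p. → 4 s.f.
Carrying full precision, 8.458 ÷ 5.423 = 1.55965332842…; keep min(3, 4) = 3 s.f.
Rounded to 3 significant figures: 1.56.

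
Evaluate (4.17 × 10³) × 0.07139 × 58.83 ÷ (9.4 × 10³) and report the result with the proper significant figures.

(4.17 × 10³) × 0.07139 × 58.83 ÷ (9.4 × 10³) = 1.86313546053…
Multiplication/division keeps the fewest significant figures: 4.17 × 10³ → 3 s.f., 0.07139 → 4 s.f., 58.83 → 4 s.f., 9.4 × 10³ → 2 s.f.; limit is 2.
Rounded to 2 significant figures: 1.9.

1.9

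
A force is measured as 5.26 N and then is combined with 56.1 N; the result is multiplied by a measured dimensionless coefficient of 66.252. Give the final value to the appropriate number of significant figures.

5.26 N + 56.1 N = 61.36 N; the sum is limited to 1 decimal place (3 s.f.).
Carrying full precision, 61.36 × 66.252 = 4065.22272 N; 66.252 has 5 s.f., so the result keeps min(3, 5) = 3 s.f.
Rounded to 3 significant figures: 4.07 × 10^3 N.

4.07 × 10^3 N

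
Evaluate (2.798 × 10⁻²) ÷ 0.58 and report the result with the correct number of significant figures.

0.048

(2.798 × 10⁻²) ÷ 0.58 = 0.0482413793103…
Multiplication/division keeps the fewest significant figures: 2.798 × 10⁻² → 4 s.f., 0.58 → 2 s.f.; limit is 2.
Rounded to 2 significant figures: 0.048.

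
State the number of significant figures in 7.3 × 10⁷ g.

7.3 × 10⁷: in scientific notation every digit of the coefficient is significant.

2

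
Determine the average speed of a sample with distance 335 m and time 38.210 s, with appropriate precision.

8.77 m/s

average speed = 335 m ÷ 38.210 s = 8.76733839309… m/s.
335 has 3 significant figures; 38.210 has 5.
Division/multiplication keeps the fewest: 3 significant figures.
Rounded: 8.77 m/s.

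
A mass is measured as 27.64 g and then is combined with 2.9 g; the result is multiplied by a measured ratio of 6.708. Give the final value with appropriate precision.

2.05 × 10^2 g

27.64 g + 2.9 g = 30.54 g; the sum is limited to 1 decimal place (3 s.f.).
Carrying full precision, 30.54 × 6.708 = 204.86232 g; 6.708 has 4 s.f., so the result keeps min(3, 4) = 3 s.f.
Rounded to 3 significant figures: 2.05 × 10^2 g.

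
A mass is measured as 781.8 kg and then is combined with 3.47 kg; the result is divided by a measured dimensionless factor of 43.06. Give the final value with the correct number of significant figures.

781.8 kg + 3.47 kg = 785.27 kg; the sum is limited to 1 decimal place (4 s.f.).
Carrying full precision, 785.27 ÷ 43.06 = 18.2366465397… kg; 43.06 has 4 s.f., so the result keeps min(4, 4) = 4 s.f.
Rounded to 4 significant figures: 18.24 kg.

18.24 kg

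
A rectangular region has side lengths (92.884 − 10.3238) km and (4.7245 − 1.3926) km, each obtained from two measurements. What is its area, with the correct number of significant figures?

92.884 − 10.3238 = 82.5602, limited to 3 d.p. → 5 s.f.; 4.7245 − 1.3926 = 3.3319, limited to 4 d.p. → 5 s.f.
Carrying full precision, 82.5602 × 3.3319 = 275.08233038; keep min(5, 5) = 5 s.f.
Rounded to 5 significant figures: 275.08 km².

275.08 km²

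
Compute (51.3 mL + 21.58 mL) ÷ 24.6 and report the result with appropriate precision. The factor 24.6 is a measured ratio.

51.3 mL + 21.58 mL = 72.88 mL; the sum is limited to 1 decimal place (3 s.f.).
Carrying full precision, 72.88 ÷ 24.6 = 2.96260162602… mL; 24.6 has 3 s.f., so the result keeps min(3, 3) = 3 s.f.
Rounded to 3 significant figures: 2.96 mL.

2.96 mL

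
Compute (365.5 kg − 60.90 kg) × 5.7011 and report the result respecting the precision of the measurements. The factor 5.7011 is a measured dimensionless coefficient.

365.5 kg − 60.90 kg = 304.60 kg; the difference is limited to 1 decimal place (4 s.f.).
Carrying full precision, 304.60 × 5.7011 = 1736.55506 kg; 5.7011 has 5 s.f., so the result keeps min(4, 5) = 4 s.f.
Rounded to 4 significant figures: 1737 kg.

1737 kg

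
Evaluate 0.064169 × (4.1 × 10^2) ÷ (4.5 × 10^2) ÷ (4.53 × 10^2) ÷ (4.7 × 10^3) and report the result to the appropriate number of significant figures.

0.064169 × (4.1 × 10^2) ÷ (4.5 × 10^2) ÷ (4.53 × 10^2) ÷ (4.7 × 10^3) = 2.74600013569 × 10^-8…
Multiplication/division keeps the fewest significant figures: 0.064169 → 5 s.f., 4.1 × 10^2 → 2 s.f., 4.5 × 10^2 → 2 s.f., 4.53 × 10^2 → 3 s.f., 4.7 × 10^3 → 2 s.f.; limit is 2.
Rounded to 2 significant figures: 2.7 × 10^-8.

2.7 × 10^-8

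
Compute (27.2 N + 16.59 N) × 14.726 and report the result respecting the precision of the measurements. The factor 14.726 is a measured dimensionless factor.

27.2 N + 16.59 N = 43.79 N; the sum is limited to 1 decimal place (3 s.f.).
Carrying full precision, 43.79 × 14.726 = 644.85154 N; 14.726 has 5 s.f., so the result keeps min(3, 5) = 3 s.f.
Rounded to 3 significant figures: 645 N.

645 N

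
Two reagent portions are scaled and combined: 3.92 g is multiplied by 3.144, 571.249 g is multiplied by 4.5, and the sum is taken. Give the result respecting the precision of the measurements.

3.92 × 3.144 = 12.32448 → 12.3 g (3 s.f., last digit at the 10^-1 place).
571.249 × 4.5 = 2570.6205 → 2.6 × 10^3 g (2 s.f., last digit at the 10^2 place).
Sum: 2582.94498 g; keep the coarser place, 10^2.
Result: 2.6 × 10^3 g.

2.6 × 10^3 g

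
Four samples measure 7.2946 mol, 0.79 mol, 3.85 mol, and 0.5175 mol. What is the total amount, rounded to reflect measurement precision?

7.2946 mol + 0.79 mol + 3.85 mol + 0.5175 mol = 12.4521 mol.
Addition/subtraction keeps the fewest decimal places: 7.2946 → 4 decimal places, 0.79 → 2 decimal places, 3.85 → 2 decimal places, 0.5175 → 4 decimal places; limit is 2.
Rounded to 2 decimal places: 12.45 mol.

12.45 mol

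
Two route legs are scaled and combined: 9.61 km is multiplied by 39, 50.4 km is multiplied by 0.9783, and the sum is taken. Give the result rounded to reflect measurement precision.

4.2 × 10^2 km

9.61 × 39 = 374.79 → 3.7 × 10^2 km (2 s.f., last digit at the 10^1 place).
50.4 × 0.9783 = 49.30632 → 49.3 km (3 s.f., last digit at the 10^-1 place).
Sum: 424.09632 km; keep the coarser place, 10^1.
Result: 4.2 × 10^2 km.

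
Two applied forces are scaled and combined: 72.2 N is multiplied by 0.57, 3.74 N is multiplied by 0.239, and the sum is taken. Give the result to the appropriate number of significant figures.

72.2 × 0.57 = 41.154 → 41 N (2 s.f., last digit at the 10^0 place).
3.74 × 0.239 = 0.89386 → 0.894 N (3 s.f., last digit at the 10^-3 place).
Sum: 42.04786 N; keep the coarser place, 10^0.
Result: 42 N.

42 N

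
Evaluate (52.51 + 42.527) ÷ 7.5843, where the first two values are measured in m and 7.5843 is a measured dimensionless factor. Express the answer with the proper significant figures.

52.51 m + 42.527 m = 95.037 m; the sum is limited to 2 decimal places (4 s.f.).
Carrying full precision, 95.037 ÷ 7.5843 = 12.5307543214… m; 7.5843 has 5 s.f., so the result keeps min(4, 5) = 4 s.f.
Rounded to 4 significant figures: 12.53 m.

12.53 m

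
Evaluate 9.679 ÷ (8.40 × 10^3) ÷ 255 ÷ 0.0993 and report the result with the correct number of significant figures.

4.55 × 10^-5

9.679 ÷ (8.40 × 10^3) ÷ 255 ÷ 0.0993 = 0.0000455052783114…
Multiplication/division keeps the fewest significant figures: 9.679 → 4 s.f., 8.40 × 10^3 → 3 s.f., 255 → 3 s.f., 0.0993 → 3 s.f.; limit is 3.
Rounded to 3 significant figures: 4.55 × 10^-5.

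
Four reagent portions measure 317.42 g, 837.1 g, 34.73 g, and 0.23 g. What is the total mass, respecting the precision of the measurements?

1189.5 g

317.42 g + 837.1 g + 34.73 g + 0.23 g = 1189.48 g.
Addition/subtraction keeps the fewest decimal places: 317.42 → 2 decimal places, 837.1 → 1 decimal place, 34.73 → 2 decimal places, 0.23 → 2 decimal places; limit is 1.
Rounded to 1 decimal place: 1189.5 g.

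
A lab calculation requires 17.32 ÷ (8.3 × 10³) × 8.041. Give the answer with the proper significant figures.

17.32 ÷ (8.3 × 10³) × 8.041 = 0.0167795325301…
Multiplication/division keeps the fewest significant figures: 17.32 → 4 s.f., 8.3 × 10³ → 2 s.f., 8.041 → 4 s.f.; limit is 2.
Rounded to 2 significant figures: 1.7 × 10⁻².

1.7 × 10⁻²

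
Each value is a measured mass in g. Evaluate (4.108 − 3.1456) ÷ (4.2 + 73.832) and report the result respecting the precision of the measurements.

0.0123

4.108 − 3.1456 = 0.9624, limited to 3 d.p. → 3 s.f.; 4.2 + 73.832 = 78.032, limited to 1 d.p. → 3 s.f.
Carrying full precision, 0.9624 ÷ 78.032 = 0.0123334016814…; keep min(3, 3) = 3 s.f.
Rounded to 3 significant figures: 0.0123.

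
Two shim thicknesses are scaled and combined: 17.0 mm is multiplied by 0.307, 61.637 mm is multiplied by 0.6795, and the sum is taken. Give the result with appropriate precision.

17.0 × 0.307 = 5.219 → 5.22 mm (3 s.f., last digit at the 10^-2 place).
61.637 × 0.6795 = 41.8823415 → 41.88 mm (4 s.f., last digit at the 10^-2 place).
Sum: 47.1013415 mm; keep the coarser place, 10^-2.
Result: 47.10 mm.

47.10 mm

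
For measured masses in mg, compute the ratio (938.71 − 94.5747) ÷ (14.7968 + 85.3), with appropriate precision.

938.71 − 94.5747 = 844.1353, limited to 2 d.p. → 5 s.f.; 14.7968 + 85.3 = 100.0968, limited to 1 d.p. → 4 s.f.
Carrying full precision, 844.1353 ÷ 100.0968 = 8.4331896724…; keep min(5, 4) = 4 s.f.
Rounded to 4 significant figures: 8.433.

8.433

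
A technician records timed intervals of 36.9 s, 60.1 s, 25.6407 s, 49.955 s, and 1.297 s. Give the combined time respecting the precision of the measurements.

36.9 s + 60.1 s + 25.6407 s + 49.955 s + 1.297 s = 173.8927 s.
Addition/subtraction keeps the fewest decimal places: 36.9 → 1 decimal place, 60.1 → 1 decimal place, 25.6407 → 4 decimal places, 49.955 → 3 decimal places, 1.297 → 3 decimal places; limit is 1.
Rounded to 1 decimal place: 1.739 × 10² s.

1.739 × 10² s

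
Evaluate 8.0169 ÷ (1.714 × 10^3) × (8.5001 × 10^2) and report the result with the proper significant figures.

8.0169 ÷ (1.714 × 10^3) × (8.5001 × 10^2) = 3.97575564119…
Multiplication/division keeps the fewest significant figures: 8.0169 → 5 s.f., 1.714 × 10^3 → 4 s.f., 8.5001 × 10^2 → 5 s.f.; limit is 4.
Rounded to 4 significant figures: 3.976.

3.976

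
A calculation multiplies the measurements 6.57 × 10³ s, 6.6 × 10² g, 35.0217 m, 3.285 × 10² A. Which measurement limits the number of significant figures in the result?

6.6 × 10² g

6.57 × 10³ s → 3 s.f.; 6.6 × 10² g → 2 s.f.; 35.0217 m → 6 s.f.; 3.285 × 10² A → 4 s.f.
The fewest is 2 significant figures, from 6.6 × 10² g.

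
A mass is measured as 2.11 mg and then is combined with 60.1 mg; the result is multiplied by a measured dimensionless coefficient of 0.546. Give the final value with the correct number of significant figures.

34.0 mg

2.11 mg + 60.1 mg = 62.21 mg; the sum is limited to 1 decimal place (3 s.f.).
Carrying full precision, 62.21 × 0.546 = 33.96666 mg; 0.546 has 3 s.f., so the result keeps min(3, 3) = 3 s.f.
Rounded to 3 significant figures: 34.0 mg.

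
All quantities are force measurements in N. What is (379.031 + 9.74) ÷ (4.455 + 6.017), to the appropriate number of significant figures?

37.125

379.031 + 9.74 = 388.771, limited to 2 d.p. → 5 s.f.; 4.455 + 6.017 = 10.472, limited to 3 d.p. → 5 s.f.
Carrying full precision, 388.771 ÷ 10.472 = 37.1248090145…; keep min(5, 5) = 5 s.f.
Rounded to 5 significant figures: 37.125.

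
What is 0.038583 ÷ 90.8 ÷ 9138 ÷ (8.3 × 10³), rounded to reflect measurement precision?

5.6 × 10⁻¹²

0.038583 ÷ 90.8 ÷ 9138 ÷ (8.3 × 10³) = 5.60248752711 × 10^-12…
Multiplication/division keeps the fewest significant figures: 0.038583 → 5 s.f., 90.8 → 3 s.f., 9138 → 4 s.f., 8.3 × 10³ → 2 s.f.; limit is 2.
Rounded to 2 significant figures: 5.6 × 10⁻¹².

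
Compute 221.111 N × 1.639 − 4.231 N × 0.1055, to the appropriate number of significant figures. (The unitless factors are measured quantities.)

362.0 N

221.111 × 1.639 = 362.400929 → 362.4 N (4 s.f., last digit at the 10^-1 place).
4.231 × 0.1055 = 0.4463705 → 0.4464 N (4 s.f., last digit at the 10^-4 place).
Difference: 361.9545585 N; keep the coarser place, 10^-1.
Result: 362.0 N.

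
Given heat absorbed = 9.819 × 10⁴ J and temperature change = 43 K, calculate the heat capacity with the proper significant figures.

heat capacity = 9.819 × 10⁴ J ÷ 43 K = 2283.48837209… J/K.
9.819 × 10⁴ has 4 significant figures; 43 has 2.
Division/multiplication keeps the fewest: 2 significant figures.
Rounded: 2.3 × 10³ J/K.

2.3 × 10³ J/K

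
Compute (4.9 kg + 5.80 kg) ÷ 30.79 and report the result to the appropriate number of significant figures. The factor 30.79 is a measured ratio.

0.348 kg

4.9 kg + 5.80 kg = 10.70 kg; the sum is limited to 1 decimal place (3 s.f.).
Carrying full precision, 10.70 ÷ 30.79 = 0.347515427087… kg; 30.79 has 4 s.f., so the result keeps min(3, 4) = 3 s.f.
Rounded to 3 significant figures: 0.348 kg.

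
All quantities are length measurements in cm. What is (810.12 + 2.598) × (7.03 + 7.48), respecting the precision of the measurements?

810.12 + 2.598 = 812.718, limited to 2 d.p. → 5 s.f.; 7.03 + 7.48 = 14.51, limited to 2 d.p. → 4 s.f.
Carrying full precision, 812.718 × 14.51 = 11792.53818; keep min(5, 4) = 4 s.f.
Rounded to 4 significant figures: 1.179 × 10⁴ cm².

1.179 × 10⁴ cm²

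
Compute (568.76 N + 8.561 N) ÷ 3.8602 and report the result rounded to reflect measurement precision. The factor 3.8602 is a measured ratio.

568.76 N + 8.561 N = 577.321 N; the sum is limited to 2 decimal places (5 s.f.).
Carrying full precision, 577.321 ÷ 3.8602 = 149.557276825… N; 3.8602 has 5 s.f., so the result keeps min(5, 5) = 5 s.f.
Rounded to 5 significant figures: 149.56 N.

149.56 N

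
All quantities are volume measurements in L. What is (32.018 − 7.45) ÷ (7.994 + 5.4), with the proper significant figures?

32.018 − 7.45 = 24.568, limited to 2 d.p. → 4 s.f.; 7.994 + 5.4 = 13.394, limited to 1 d.p. → 3 s.f.
Carrying full precision, 24.568 ÷ 13.394 = 1.83425414365…; keep min(4, 3) = 3 s.f.
Rounded to 3 significant figures: 1.83.

1.83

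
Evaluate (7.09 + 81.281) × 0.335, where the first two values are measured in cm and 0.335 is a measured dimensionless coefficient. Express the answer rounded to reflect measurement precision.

7.09 cm + 81.281 cm = 88.371 cm; the sum is limited to 2 decimal places (4 s.f.).
Carrying full precision, 88.371 × 0.335 = 29.604285 cm; 0.335 has 3 s.f., so the result keeps min(4, 3) = 3 s.f.
Rounded to 3 significant figures: 29.6 cm.

29.6 cm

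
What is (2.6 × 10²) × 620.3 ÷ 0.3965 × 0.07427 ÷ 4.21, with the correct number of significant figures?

(2.6 × 10²) × 620.3 ÷ 0.3965 × 0.07427 ÷ 4.21 = 7175.68334566…
Multiplication/division keeps the fewest significant figures: 2.6 × 10² → 2 s.f., 620.3 → 4 s.f., 0.3965 → 4 s.f., 0.07427 → 4 s.f., 4.21 → 3 s.f.; limit is 2.
Rounded to 2 significant figures: 7.2 × 10³.

7.2 × 10³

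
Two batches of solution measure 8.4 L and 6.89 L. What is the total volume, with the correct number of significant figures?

8.4 L + 6.89 L = 15.29 L.
Addition/subtraction keeps the fewest decimal places: 8.4 → 1 decimal place, 6.89 → 2 decimal places; limit is 1.
Rounded to 1 decimal place: 15.3 L.

15.3 L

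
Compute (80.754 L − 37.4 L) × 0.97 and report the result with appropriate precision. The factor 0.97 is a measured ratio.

80.754 L − 37.4 L = 43.354 L; the difference is limited to 1 decimal place (3 s.f.).
Carrying full precision, 43.354 × 0.97 = 42.05338 L; 0.97 has 2 s.f., so the result keeps min(3, 2) = 2 s.f.
Rounded to 2 significant figures: 42 L.

42 L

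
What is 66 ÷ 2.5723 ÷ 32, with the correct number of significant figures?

0.80

66 ÷ 2.5723 ÷ 32 = 0.801811608288…
Multiplication/division keeps the fewest significant figures: 66 → 2 s.f., 2.5723 → 5 s.f., 32 → 2 s.f.; limit is 2.
Rounded to 2 significant figures: 0.80.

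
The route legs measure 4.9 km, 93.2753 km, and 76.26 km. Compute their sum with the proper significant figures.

174.4 km

4.9 km + 93.2753 km + 76.26 km = 174.4353 km.
Addition/subtraction keeps the fewest decimal places: 4.9 → 1 decimal place, 93.2753 → 4 decimal places, 76.26 → 2 decimal places; limit is 1.
Rounded to 1 decimal place: 174.4 km.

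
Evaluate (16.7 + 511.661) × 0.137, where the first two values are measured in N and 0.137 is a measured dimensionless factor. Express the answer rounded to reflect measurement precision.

72.4 N

16.7 N + 511.661 N = 528.361 N; the sum is limited to 1 decimal place (4 s.f.).
Carrying full precision, 528.361 × 0.137 = 72.385457 N; 0.137 has 3 s.f., so the result keeps min(4, 3) = 3 s.f.
Rounded to 3 significant figures: 72.4 N.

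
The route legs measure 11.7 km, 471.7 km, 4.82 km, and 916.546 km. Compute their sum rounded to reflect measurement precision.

11.7 km + 471.7 km + 4.82 km + 916.546 km = 1404.766 km.
Addition/subtraction keeps the fewest decimal places: 11.7 → 1 decimal place, 471.7 → 1 decimal place, 4.82 → 2 decimal places, 916.546 → 3 decimal places; limit is 1.
Rounded to 1 decimal place: 1404.8 km.

1404.8 km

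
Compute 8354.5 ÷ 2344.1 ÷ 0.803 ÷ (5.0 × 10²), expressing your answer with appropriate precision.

0.0089

8354.5 ÷ 2344.1 ÷ 0.803 ÷ (5.0 × 10²) = 0.00887684790669…
Multiplication/division keeps the fewest significant figures: 8354.5 → 5 s.f., 2344.1 → 5 s.f., 0.803 → 3 s.f., 5.0 × 10² → 2 s.f.; limit is 2.
Rounded to 2 significant figures: 0.0089.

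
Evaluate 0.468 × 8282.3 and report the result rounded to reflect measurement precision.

3.88 × 10³

0.468 × 8282.3 = 3876.1164
Multiplication/division keeps the fewest significant figures: 0.468 → 3 s.f., 8282.3 → 5 s.f.; limit is 3.
Rounded to 3 significant figures: 3.88 × 10³.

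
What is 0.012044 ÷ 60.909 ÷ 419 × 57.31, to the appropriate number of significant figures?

0.012044 ÷ 60.909 ÷ 419 × 57.31 = 0.0000270461631188…
Multiplication/division keeps the fewest significant figures: 0.012044 → 5 s.f., 60.909 → 5 s.f., 419 → 3 s.f., 57.31 → 4 s.f.; limit is 3.
Rounded to 3 significant figures: 2.70 × 10⁻⁵.

2.70 × 10⁻⁵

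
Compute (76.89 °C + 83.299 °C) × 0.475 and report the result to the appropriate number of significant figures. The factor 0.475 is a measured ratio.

76.1 °C

76.89 °C + 83.299 °C = 160.189 °C; the sum is limited to 2 decimal places (5 s.f.).
Carrying full precision, 160.189 × 0.475 = 76.089775 °C; 0.475 has 3 s.f., so the result keeps min(5, 3) = 3 s.f.
Rounded to 3 significant figures: 76.1 °C.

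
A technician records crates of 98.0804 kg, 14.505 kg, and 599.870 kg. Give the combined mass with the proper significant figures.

98.0804 kg + 14.505 kg + 599.870 kg = 712.4554 kg.
Addition/subtraction keeps the fewest decimal places: 98.0804 → 4 decimal places, 14.505 → 3 decimal places, 599.870 → 3 decimal places; limit is 3.
Rounded to 3 decimal places: 7.12455 × 10² kg.

7.12455 × 10² kg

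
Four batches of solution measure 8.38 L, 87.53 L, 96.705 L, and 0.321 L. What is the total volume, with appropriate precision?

192.94 L

8.38 L + 87.53 L + 96.705 L + 0.321 L = 192.936 L.
Addition/subtraction keeps the fewest decimal places: 8.38 → 2 decimal places, 87.53 → 2 decimal places, 96.705 → 3 decimal places, 0.321 → 3 decimal places; limit is 2.
Rounded to 2 decimal places: 192.94 L.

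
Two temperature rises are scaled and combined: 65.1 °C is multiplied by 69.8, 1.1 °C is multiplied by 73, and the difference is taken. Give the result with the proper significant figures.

65.1 × 69.8 = 4543.98 → 4.54 × 10³ °C (3 s.f., last digit at the 10^1 place).
1.1 × 73 = 80.3 → 8.0 × 10¹ °C (2 s.f., last digit at the 10^0 place).
Difference: 4463.68 °C; keep the coarser place, 10^1.
Result: 4.46 × 10³ °C.

4.46 × 10³ °C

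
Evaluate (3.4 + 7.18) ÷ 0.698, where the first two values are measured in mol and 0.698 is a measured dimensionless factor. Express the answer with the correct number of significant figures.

3.4 mol + 7.18 mol = 10.58 mol; the sum is limited to 1 decimal place (3 s.f.).
Carrying full precision, 10.58 ÷ 0.698 = 15.1575931232… mol; 0.698 has 3 s.f., so the result keeps min(3, 3) = 3 s.f.
Rounded to 3 significant figures: 15.2 mol.

15.2 mol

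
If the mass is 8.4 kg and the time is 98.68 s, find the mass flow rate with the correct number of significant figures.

mass flow rate = 8.4 kg ÷ 98.68 s = 0.0851236319416… kg/s.
8.4 has 2 significant figures; 98.68 has 4.
Division/multiplication keeps the fewest: 2 significant figures.
Rounded: 0.085 kg/s.

0.085 kg/s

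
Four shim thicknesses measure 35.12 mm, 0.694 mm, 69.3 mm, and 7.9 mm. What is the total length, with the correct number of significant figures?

113.0 mm

35.12 mm + 0.694 mm + 69.3 mm + 7.9 mm = 113.014 mm.
Addition/subtraction keeps the fewest decimal places: 35.12 → 2 decimal places, 0.694 → 3 decimal places, 69.3 → 1 decimal place, 7.9 → 1 decimal place; limit is 1.
Rounded to 1 decimal place: 113.0 mm.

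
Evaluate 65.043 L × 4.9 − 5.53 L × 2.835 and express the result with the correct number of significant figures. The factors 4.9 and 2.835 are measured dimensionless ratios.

3.0 × 10² L

65.043 × 4.9 = 318.7107 → 3.2 × 10² L (2 s.f., last digit at the 10^1 place).
5.53 × 2.835 = 15.67755 → 15.7 L (3 s.f., last digit at the 10^-1 place).
Difference: 303.03315 L; keep the coarser place, 10^1.
Result: 3.0 × 10² L.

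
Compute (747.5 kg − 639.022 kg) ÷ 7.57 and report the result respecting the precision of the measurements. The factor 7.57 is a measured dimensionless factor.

747.5 kg − 639.022 kg = 108.478 kg; the difference is limited to 1 decimal place (4 s.f.).
Carrying full precision, 108.478 ÷ 7.57 = 14.32998679… kg; 7.57 has 3 s.f., so the result keeps min(4, 3) = 3 s.f.
Rounded to 3 significant figures: 14.3 kg.

14.3 kg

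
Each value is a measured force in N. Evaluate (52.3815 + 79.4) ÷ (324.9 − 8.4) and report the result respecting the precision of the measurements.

52.3815 + 79.4 = 131.7815, limited to 1 d.p. → 4 s.f.; 324.9 − 8.4 = 316.5, limited to 1 d.p. → 4 s.f.
Carrying full precision, 131.7815 ÷ 316.5 = 0.416371248025…; keep min(4, 4) = 4 s.f.
Rounded to 4 significant figures: 0.4164.

0.4164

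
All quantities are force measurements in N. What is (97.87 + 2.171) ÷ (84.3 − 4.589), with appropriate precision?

1.26

97.87 + 2.171 = 100.041, limited to 2 d.p. → 5 s.f.; 84.3 − 4.589 = 79.711, limited to 1 d.p. → 3 s.f.
Carrying full precision, 100.041 ÷ 79.711 = 1.25504635496…; keep min(5, 3) = 3 s.f.
Rounded to 3 significant figures: 1.26.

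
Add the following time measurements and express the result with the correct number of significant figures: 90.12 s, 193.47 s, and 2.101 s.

90.12 s + 193.47 s + 2.101 s = 285.691 s.
Addition/subtraction keeps the fewest decimal places: 90.12 → 2 decimal places, 193.47 → 2 decimal places, 2.101 → 3 decimal places; limit is 2.
Rounded to 2 decimal places: 285.69 s.

285.69 s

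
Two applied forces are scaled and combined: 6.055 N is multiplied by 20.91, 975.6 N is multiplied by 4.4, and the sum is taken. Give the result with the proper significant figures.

6.055 × 20.91 = 126.61005 → 126.6 N (4 s.f., last digit at the 10^-1 place).
975.6 × 4.4 = 4292.64 → 4.3 × 10^3 N (2 s.f., last digit at the 10^2 place).
Sum: 4419.25005 N; keep the coarser place, 10^2.
Result: 4.4 × 10^3 N.

4.4 × 10^3 N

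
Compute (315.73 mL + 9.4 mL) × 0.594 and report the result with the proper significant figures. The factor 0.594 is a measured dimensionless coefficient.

315.73 mL + 9.4 mL = 325.13 mL; the sum is limited to 1 decimal place (4 s.f.).
Carrying full precision, 325.13 × 0.594 = 193.12722 mL; 0.594 has 3 s.f., so the result keeps min(4, 3) = 3 s.f.
Rounded to 3 significant figures: 193 mL.

193 mL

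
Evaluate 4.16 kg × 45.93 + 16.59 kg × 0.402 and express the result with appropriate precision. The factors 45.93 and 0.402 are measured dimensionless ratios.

198 kg

4.16 × 45.93 = 191.0688 → 191 kg (3 s.f., last digit at the 10^0 place).
16.59 × 0.402 = 6.66918 → 6.67 kg (3 s.f., last digit at the 10^-2 place).
Sum: 197.73798 kg; keep the coarser place, 10^0.
Result: 198 kg.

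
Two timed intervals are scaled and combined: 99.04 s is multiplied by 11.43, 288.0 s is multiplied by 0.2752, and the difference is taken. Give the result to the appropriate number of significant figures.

1.053 × 10³ s

99.04 × 11.43 = 1132.0272 → 1132 s (4 s.f., last digit at the 10^0 place).
288.0 × 0.2752 = 79.2576 → 79.26 s (4 s.f., last digit at the 10^-2 place).
Difference: 1052.7696 s; keep the coarser place, 10^0.
Result: 1.053 × 10³ s.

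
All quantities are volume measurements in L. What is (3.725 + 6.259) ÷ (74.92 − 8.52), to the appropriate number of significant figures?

0.1504

3.725 + 6.259 = 9.984, limited to 3 d.p. → 4 s.f.; 74.92 − 8.52 = 66.40, limited to 2 d.p. → 4 s.f.
Carrying full precision, 9.984 ÷ 66.40 = 0.150361445783…; keep min(4, 4) = 4 s.f.
Rounded to 4 significant figures: 0.1504.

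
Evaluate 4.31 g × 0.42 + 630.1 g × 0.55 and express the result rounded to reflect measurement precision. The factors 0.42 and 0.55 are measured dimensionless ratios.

4.31 × 0.42 = 1.8102 → 1.8 g (2 s.f., last digit at the 10^-1 place).
630.1 × 0.55 = 346.555 → 3.5 × 10^2 g (2 s.f., last digit at the 10^1 place).
Sum: 348.3652 g; keep the coarser place, 10^1.
Result: 3.5 × 10^2 g.

3.5 × 10^2 g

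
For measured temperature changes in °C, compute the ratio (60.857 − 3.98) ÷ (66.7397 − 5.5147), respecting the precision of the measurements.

60.857 − 3.98 = 56.877, limited to 2 d.p. → 4 s.f.; 66.7397 − 5.5147 = 61.2250, limited to 4 d.p. → 6 s.f.
Carrying full precision, 56.877 ÷ 61.2250 = 0.928983258473…; keep min(4, 6) = 4 s.f.
Rounded to 4 significant figures: 0.9290.

0.9290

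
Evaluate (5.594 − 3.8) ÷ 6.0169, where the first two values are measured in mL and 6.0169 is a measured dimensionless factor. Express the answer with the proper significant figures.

5.594 mL − 3.8 mL = 1.794 mL; the difference is limited to 1 decimal place (2 s.f.).
Carrying full precision, 1.794 ÷ 6.0169 = 0.298160182154… mL; 6.0169 has 5 s.f., so the result keeps min(2, 5) = 2 s.f.
Rounded to 2 significant figures: 0.30 mL.

0.30 mL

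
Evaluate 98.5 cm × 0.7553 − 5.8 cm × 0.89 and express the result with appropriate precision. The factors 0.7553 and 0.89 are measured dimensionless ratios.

69.2 cm

98.5 × 0.7553 = 74.39705 → 74.4 cm (3 s.f., last digit at the 10^-1 place).
5.8 × 0.89 = 5.162 → 5.2 cm (2 s.f., last digit at the 10^-1 place).
Difference: 69.23505 cm; keep the coarser place, 10^-1.
Result: 69.2 cm.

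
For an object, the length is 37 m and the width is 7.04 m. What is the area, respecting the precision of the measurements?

2.6 × 10² m²

area = 37 m × 7.04 m = 260.48 m².
37 has 2 significant figures; 7.04 has 3.
Division/multiplication keeps the fewest: 2 significant figures.
Rounded: 2.6 × 10² m².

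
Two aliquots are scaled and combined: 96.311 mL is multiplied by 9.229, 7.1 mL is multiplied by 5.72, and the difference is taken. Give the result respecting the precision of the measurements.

96.311 × 9.229 = 888.854219 → 888.9 mL (4 s.f., last digit at the 10^-1 place).
7.1 × 5.72 = 40.612 → 41 mL (2 s.f., last digit at the 10^0 place).
Difference: 848.242219 mL; keep the coarser place, 10^0.
Result: 848 mL.

848 mL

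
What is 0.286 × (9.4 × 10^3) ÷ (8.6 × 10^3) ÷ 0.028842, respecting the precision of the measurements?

0.286 × (9.4 × 10^3) ÷ (8.6 × 10^3) ÷ 0.028842 = 10.8385219875…
Multiplication/division keeps the fewest significant figures: 0.286 → 3 s.f., 9.4 × 10^3 → 2 s.f., 8.6 × 10^3 → 2 s.f., 0.028842 → 5 s.f.; limit is 2.
Rounded to 2 significant figures: 11.

11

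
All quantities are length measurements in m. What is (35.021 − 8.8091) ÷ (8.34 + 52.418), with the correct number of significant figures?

0.4314

35.021 − 8.8091 = 26.2119, limited to 3 d.p. → 5 s.f.; 8.34 + 52.418 = 60.758, limited to 2 d.p. → 4 s.f.
Carrying full precision, 26.2119 ÷ 60.758 = 0.431414793114…; keep min(5, 4) = 4 s.f.
Rounded to 4 significant figures: 0.4314.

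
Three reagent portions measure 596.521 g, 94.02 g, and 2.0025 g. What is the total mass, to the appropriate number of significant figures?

596.521 g + 94.02 g + 2.0025 g = 692.5435 g.
Addition/subtraction keeps the fewest decimal places: 596.521 → 3 decimal places, 94.02 → 2 decimal places, 2.0025 → 4 decimal places; limit is 2.
Rounded to 2 decimal places: 692.54 g.

692.54 g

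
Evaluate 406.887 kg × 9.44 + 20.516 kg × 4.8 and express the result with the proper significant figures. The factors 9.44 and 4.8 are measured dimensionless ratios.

3.94 × 10^3 kg

406.887 × 9.44 = 3841.01328 → 3.84 × 10^3 kg (3 s.f., last digit at the 10^1 place).
20.516 × 4.8 = 98.4768 → 98 kg (2 s.f., last digit at the 10^0 place).
Sum: 3939.49008 kg; keep the coarser place, 10^1.
Result: 3.94 × 10^3 kg.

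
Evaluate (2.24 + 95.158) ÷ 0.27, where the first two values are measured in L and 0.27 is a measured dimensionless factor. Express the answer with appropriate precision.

3.6 × 10² L

2.24 L + 95.158 L = 97.398 L; the sum is limited to 2 decimal places (4 s.f.).
Carrying full precision, 97.398 ÷ 0.27 = 360.733333333… L; 0.27 has 2 s.f., so the result keeps min(4, 2) = 2 s.f.
Rounded to 2 significant figures: 3.6 × 10² L.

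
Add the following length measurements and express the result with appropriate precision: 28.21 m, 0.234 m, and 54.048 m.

28.21 m + 0.234 m + 54.048 m = 82.492 m.
Addition/subtraction keeps the fewest decimal places: 28.21 → 2 decimal places, 0.234 → 3 decimal places, 54.048 → 3 decimal places; limit is 2.
Rounded to 2 decimal places: 82.49 m.

82.49 m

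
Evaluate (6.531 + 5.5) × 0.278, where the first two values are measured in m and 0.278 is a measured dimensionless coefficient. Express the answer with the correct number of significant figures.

3.34 m

6.531 m + 5.5 m = 12.031 m; the sum is limited to 1 decimal place (3 s.f.).
Carrying full precision, 12.031 × 0.278 = 3.344618 m; 0.278 has 3 s.f., so the result keeps min(3, 3) = 3 s.f.
Rounded to 3 significant figures: 3.34 m.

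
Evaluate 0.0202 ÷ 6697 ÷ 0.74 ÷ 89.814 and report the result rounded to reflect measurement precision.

0.0202 ÷ 6697 ÷ 0.74 ÷ 89.814 = 4.53832205846 × 10^-8…
Multiplication/division keeps the fewest significant figures: 0.0202 → 3 s.f., 6697 → 4 s.f., 0.74 → 2 s.f., 89.814 → 5 s.f.; limit is 2.
Rounded to 2 significant figures: 4.5 × 10^-8.

4.5 × 10^-8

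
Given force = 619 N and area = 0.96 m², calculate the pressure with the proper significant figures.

pressure = 619 N ÷ 0.96 m² = 644.791666667… Pa.
619 has 3 significant figures; 0.96 has 2.
Division/multiplication keeps the fewest: 2 significant figures.
Rounded: 6.4 × 10² Pa.

6.4 × 10² Pa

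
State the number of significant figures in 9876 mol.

9876: every digit is nonzero and significant.

4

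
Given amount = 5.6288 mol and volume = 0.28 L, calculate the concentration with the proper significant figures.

concentration = 5.6288 mol ÷ 0.28 L = 20.1028571429… mol/L.
5.6288 has 5 significant figures; 0.28 has 2.
Division/multiplication keeps the fewest: 2 significant figures.
Rounded: 2.0 × 10^1 mol/L.

2.0 × 10^1 mol/L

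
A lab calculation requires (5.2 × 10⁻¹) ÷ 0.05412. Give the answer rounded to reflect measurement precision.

(5.2 × 10⁻¹) ÷ 0.05412 = 9.60827790096…
Multiplication/division keeps the fewest significant figures: 5.2 × 10⁻¹ → 2 s.f., 0.05412 → 4 s.f.; limit is 2.
Rounded to 2 significant figures: 9.6.

9.6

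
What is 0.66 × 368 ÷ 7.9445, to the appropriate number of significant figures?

0.66 × 368 ÷ 7.9445 = 30.5720939014…
Multiplication/division keeps the fewest significant figures: 0.66 → 2 s.f., 368 → 3 s.f., 7.9445 → 5 s.f.; limit is 2.
Rounded to 2 significant figures: 31.

31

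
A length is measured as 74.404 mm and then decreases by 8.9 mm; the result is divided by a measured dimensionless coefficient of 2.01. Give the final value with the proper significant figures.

32.6 mm

74.404 mm − 8.9 mm = 65.504 mm; the difference is limited to 1 decimal place (3 s.f.).
Carrying full precision, 65.504 ÷ 2.01 = 32.5890547264… mm; 2.01 has 3 s.f., so the result keeps min(3, 3) = 3 s.f.
Rounded to 3 significant figures: 32.6 mm.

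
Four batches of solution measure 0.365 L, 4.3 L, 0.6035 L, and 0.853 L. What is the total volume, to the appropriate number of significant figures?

0.365 L + 4.3 L + 0.6035 L + 0.853 L = 6.1215 L.
Addition/subtraction keeps the fewest decimal places: 0.365 → 3 decimal places, 4.3 → 1 decimal place, 0.6035 → 4 decimal places, 0.853 → 3 decimal places; limit is 1.
Rounded to 1 decimal place: 6.1 L.

6.1 L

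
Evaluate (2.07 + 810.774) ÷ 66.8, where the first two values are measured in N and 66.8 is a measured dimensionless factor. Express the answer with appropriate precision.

2.07 N + 810.774 N = 812.844 N; the sum is limited to 2 decimal places (5 s.f.).
Carrying full precision, 812.844 ÷ 66.8 = 12.1683233533… N; 66.8 has 3 s.f., so the result keeps min(5, 3) = 3 s.f.
Rounded to 3 significant figures: 12.2 N.

12.2 N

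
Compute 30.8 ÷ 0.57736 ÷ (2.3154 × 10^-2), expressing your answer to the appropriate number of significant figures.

30.8 ÷ 0.57736 ÷ (2.3154 × 10^-2) = 2303.9762357…
Multiplication/division keeps the fewest significant figures: 30.8 → 3 s.f., 0.57736 → 5 s.f., 2.3154 × 10^-2 → 5 s.f.; limit is 3.
Rounded to 3 significant figures: 2.30 × 10^3.

2.30 × 10^3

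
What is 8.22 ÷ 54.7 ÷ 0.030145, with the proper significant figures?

4.99

8.22 ÷ 54.7 ÷ 0.030145 = 4.985046377…
Multiplication/division keeps the fewest significant figures: 8.22 → 3 s.f., 54.7 → 3 s.f., 0.030145 → 5 s.f.; limit is 3.
Rounded to 3 significant figures: 4.99.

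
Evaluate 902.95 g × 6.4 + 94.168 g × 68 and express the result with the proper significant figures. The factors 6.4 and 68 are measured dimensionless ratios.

902.95 × 6.4 = 5778.88 → 5.8 × 10^3 g (2 s.f., last digit at the 10^2 place).
94.168 × 68 = 6403.424 → 6.4 × 10^3 g (2 s.f., last digit at the 10^2 place).
Sum: 12182.304 g; keep the coarser place, 10^2.
Result: 1.22 × 10^4 g.

1.22 × 10^4 g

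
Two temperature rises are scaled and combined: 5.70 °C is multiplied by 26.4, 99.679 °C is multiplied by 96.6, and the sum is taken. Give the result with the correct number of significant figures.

9.78 × 10^3 °C

5.70 × 26.4 = 150.48 → 1.50 × 10^2 °C (3 s.f., last digit at the 10^0 place).
99.679 × 96.6 = 9628.9914 → 9.63 × 10^3 °C (3 s.f., last digit at the 10^1 place).
Sum: 9779.4714 °C; keep the coarser place, 10^1.
Result: 9.78 × 10^3 °C.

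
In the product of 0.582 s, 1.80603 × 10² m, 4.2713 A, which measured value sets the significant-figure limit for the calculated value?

0.582 s → 3 s.f.; 1.80603 × 10² m → 6 s.f.; 4.2713 A → 5 s.f.
The fewest is 3 significant figures, from 0.582 s.

0.582 s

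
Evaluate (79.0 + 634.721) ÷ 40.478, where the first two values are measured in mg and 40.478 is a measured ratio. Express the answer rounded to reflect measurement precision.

79.0 mg + 634.721 mg = 713.721 mg; the sum is limited to 1 decimal place (4 s.f.).
Carrying full precision, 713.721 ÷ 40.478 = 17.6323187905… mg; 40.478 has 5 s.f., so the result keeps min(4, 5) = 4 s.f.
Rounded to 4 significant figures: 17.63 mg.

17.63 mg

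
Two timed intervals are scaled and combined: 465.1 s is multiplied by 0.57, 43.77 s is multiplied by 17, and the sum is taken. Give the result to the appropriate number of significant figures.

1.01 × 10^3 s

465.1 × 0.57 = 265.107 → 2.7 × 10^2 s (2 s.f., last digit at the 10^1 place).
43.77 × 17 = 744.09 → 7.4 × 10^2 s (2 s.f., last digit at the 10^1 place).
Sum: 1009.197 s; keep the coarser place, 10^1.
Result: 1.01 × 10^3 s.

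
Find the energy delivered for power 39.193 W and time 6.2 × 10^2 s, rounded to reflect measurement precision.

2.4 × 10^4 J

energy delivered = 39.193 W × 6.2 × 10^2 s = 24299.66 J.
39.193 has 5 significant figures; 6.2 × 10^2 has 2.
Division/multiplication keeps the fewest: 2 significant figures.
Rounded: 2.4 × 10^4 J.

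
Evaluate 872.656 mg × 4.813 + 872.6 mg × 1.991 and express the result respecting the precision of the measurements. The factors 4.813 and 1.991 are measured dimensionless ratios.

5937 mg

872.656 × 4.813 = 4200.093328 → 4.200 × 10³ mg (4 s.f., last digit at the 10^0 place).
872.6 × 1.991 = 1737.3466 → 1737 mg (4 s.f., last digit at the 10^0 place).
Sum: 5937.439928 mg; keep the coarser place, 10^0.
Result: 5937 mg.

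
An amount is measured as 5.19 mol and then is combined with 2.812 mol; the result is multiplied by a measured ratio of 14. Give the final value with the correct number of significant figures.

1.1 × 10^2 mol

5.19 mol + 2.812 mol = 8.002 mol; the sum is limited to 2 decimal places (3 s.f.).
Carrying full precision, 8.002 × 14 = 112.028 mol; 14 has 2 s.f., so the result keeps min(3, 2) = 2 s.f.
Rounded to 2 significant figures: 1.1 × 10^2 mol.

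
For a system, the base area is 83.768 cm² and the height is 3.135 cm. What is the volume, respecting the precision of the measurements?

volume = 83.768 cm² × 3.135 cm = 262.61268 cm³.
83.768 has 5 significant figures; 3.135 has 4.
Division/multiplication keeps the fewest: 4 significant figures.
Rounded: 2.626 × 10^2 cm³.

2.626 × 10^2 cm³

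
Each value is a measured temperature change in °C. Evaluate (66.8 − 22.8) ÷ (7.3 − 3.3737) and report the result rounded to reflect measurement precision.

66.8 − 22.8 = 44.0, limited to 1 d.p. → 3 s.f.; 7.3 − 3.3737 = 3.9263, limited to 1 d.p. → 2 s.f.
Carrying full precision, 44.0 ÷ 3.9263 = 11.2064793826…; keep min(3, 2) = 2 s.f.
Rounded to 2 significant figures: 11.

11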